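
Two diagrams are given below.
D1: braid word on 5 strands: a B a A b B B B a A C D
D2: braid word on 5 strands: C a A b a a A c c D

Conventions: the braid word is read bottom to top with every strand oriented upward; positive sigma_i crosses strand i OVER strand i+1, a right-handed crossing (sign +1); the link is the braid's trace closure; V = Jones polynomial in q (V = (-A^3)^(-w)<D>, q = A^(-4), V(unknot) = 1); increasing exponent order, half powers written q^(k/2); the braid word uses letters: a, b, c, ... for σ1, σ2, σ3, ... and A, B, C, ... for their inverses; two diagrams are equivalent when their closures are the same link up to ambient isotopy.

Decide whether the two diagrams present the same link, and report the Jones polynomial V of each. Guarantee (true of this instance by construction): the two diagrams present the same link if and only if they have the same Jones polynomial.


same link: no
V(D1) = -q^-4 + q^-3 + q^-1  [12 crossings, <D> = A^-8 + 1 - A^4, w = -4]
D2 (bracket A^6; 10 crossings at w = +2): V = 1
note: comparing 2 Jones polynomials yields 2 groups


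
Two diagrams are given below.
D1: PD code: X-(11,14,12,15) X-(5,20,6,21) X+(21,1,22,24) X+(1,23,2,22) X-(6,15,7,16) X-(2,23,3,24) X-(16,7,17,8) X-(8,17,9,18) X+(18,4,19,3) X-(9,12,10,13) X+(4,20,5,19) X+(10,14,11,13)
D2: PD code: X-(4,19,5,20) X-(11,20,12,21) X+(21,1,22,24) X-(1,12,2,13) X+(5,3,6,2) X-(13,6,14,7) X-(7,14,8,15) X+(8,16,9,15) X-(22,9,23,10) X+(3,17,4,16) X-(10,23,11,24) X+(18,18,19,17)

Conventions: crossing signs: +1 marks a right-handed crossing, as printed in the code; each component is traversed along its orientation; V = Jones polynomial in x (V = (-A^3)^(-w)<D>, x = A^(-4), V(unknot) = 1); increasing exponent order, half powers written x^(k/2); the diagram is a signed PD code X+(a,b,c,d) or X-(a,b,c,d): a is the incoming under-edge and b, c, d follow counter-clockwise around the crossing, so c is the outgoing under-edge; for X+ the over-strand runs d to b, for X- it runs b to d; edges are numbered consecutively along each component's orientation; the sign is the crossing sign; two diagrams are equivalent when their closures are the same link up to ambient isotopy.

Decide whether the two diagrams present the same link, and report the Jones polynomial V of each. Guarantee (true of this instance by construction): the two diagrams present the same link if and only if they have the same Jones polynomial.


equivalent: no
V(D1) = -x^-4 + x^-3 + x^-1  (w -2, c 12, <D> = A^-2 + A^6 - A^10)
D2 (bracket A^-2 - A^2 + 2A^6 - A^10 + A^14 - A^18; 12 crossings at w = -2): V = -x^-6 + x^-5 - x^-4 + 2x^-3 - x^-2 + x^-1
why: V(x) takes 2 values over 2 diagrams, fixing the grouping


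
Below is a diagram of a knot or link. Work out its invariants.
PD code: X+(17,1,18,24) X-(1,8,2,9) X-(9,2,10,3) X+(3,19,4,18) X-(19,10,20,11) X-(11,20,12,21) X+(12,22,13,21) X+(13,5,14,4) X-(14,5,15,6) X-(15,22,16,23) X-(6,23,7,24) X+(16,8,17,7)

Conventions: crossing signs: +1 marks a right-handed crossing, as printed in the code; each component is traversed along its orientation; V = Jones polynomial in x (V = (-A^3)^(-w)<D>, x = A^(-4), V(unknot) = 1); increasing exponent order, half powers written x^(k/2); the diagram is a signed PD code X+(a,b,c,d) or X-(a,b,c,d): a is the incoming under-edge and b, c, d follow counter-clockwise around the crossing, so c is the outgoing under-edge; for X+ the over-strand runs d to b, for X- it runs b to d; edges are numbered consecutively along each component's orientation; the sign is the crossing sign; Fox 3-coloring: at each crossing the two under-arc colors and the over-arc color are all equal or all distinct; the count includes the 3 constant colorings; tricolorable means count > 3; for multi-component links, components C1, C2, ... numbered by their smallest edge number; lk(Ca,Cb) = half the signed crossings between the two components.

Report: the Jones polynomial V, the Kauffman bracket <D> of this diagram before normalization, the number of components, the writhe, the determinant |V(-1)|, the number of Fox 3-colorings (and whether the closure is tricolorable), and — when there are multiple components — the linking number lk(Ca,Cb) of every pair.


Jones polynomial: V(x) = x^-5 - 2x^-4 + 2x^-3 - 2x^-2 + 2x^-1 - 1 + x
<D> = A^-10 - A^-6 + 2A^-2 - 2A^2 + 2A^6 - 2A^10 + A^14; writhe -2
components 1, writhe -2 (12 crossings)
3-colorings: 3 of 3^12, det 11 — not tricolorable
note: det 11 = |V(-1)|; not divisible by 3, so not tricolorable


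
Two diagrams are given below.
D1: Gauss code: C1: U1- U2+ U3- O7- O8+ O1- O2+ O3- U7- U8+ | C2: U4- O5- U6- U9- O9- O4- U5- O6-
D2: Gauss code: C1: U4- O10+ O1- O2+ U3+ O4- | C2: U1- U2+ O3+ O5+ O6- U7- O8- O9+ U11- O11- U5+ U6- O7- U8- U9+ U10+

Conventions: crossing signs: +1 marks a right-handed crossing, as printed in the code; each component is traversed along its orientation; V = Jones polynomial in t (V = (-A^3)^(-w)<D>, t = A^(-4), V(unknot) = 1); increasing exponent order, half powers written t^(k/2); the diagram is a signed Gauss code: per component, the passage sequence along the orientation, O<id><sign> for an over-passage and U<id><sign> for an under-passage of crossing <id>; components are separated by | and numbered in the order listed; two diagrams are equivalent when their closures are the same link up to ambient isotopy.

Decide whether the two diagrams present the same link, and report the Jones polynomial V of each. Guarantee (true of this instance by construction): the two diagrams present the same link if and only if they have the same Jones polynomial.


same link: no
V(D1) = t^(-9/2) - t^(-5/2) - t^(-3/2) - t^(-1/2)  [9 crossings, <D> = A^-13 + A^-9 + A^-5 - A^3, w = -5]
V(D2) = -t^(1/2) - t^(5/2)  (w -1, c 11, <D> = A^-13 + A^-5)
note: comparing 2 Jones polynomials yields 2 groups


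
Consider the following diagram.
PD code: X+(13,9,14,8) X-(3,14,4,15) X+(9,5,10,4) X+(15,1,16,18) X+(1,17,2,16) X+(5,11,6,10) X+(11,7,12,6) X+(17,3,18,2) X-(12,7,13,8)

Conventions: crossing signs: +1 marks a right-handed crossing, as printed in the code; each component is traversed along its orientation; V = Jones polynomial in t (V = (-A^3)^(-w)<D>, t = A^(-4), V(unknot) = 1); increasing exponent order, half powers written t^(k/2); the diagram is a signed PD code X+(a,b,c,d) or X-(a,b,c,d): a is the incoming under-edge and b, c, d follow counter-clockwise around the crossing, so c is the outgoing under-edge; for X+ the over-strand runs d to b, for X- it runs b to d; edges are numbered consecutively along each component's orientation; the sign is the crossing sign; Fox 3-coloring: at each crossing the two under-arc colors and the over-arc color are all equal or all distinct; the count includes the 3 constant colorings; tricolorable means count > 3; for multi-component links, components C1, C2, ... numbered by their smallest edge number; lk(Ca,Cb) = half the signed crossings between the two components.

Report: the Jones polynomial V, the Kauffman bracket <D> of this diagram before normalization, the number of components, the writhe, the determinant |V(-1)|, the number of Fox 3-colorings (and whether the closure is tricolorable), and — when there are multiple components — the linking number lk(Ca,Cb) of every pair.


Jones polynomial: V(t) = t^2 + 2t^4 - 2t^5 + t^6 - 2t^7 + t^8
<D> = -A^-17 + 2A^-13 - A^-9 + 2A^-5 - 2A^-1 - A^7; writhe +5
components 1, writhe +5 (9 crossings)
3-colorings: 27 of 3^9, det 9 — tricolorable
note: det 9 = |V(-1)|; divisible by 3, so tricolorable


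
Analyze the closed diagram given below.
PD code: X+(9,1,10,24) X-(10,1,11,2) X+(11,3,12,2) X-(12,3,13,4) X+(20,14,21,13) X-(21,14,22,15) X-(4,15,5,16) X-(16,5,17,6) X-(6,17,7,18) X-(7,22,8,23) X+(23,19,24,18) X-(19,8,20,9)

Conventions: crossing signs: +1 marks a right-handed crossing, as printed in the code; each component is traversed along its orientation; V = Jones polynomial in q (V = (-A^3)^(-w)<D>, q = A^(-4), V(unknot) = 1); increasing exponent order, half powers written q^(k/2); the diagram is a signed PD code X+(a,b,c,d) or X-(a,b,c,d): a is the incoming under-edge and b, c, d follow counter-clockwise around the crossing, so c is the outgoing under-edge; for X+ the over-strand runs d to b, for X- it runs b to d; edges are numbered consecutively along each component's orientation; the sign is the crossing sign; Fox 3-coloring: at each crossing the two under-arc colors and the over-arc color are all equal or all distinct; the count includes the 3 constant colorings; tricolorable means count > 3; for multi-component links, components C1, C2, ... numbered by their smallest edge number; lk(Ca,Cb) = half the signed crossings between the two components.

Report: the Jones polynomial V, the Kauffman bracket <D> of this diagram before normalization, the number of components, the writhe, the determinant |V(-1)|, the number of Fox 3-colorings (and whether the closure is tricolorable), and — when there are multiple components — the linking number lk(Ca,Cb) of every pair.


V(q) = -q^-6 + q^-5 - q^-4 + 2q^-3 - q^-2 + q^-1
bracket: A^-8 - A^-4 + 2 - A^4 + A^8 - A^12, w = -4
1 component, writhe -4, over 12 crossings
det 7, colorings 3 of 3^12 — not tricolorable
observation: the span of V is 5, forcing >= 5 crossings in any diagram


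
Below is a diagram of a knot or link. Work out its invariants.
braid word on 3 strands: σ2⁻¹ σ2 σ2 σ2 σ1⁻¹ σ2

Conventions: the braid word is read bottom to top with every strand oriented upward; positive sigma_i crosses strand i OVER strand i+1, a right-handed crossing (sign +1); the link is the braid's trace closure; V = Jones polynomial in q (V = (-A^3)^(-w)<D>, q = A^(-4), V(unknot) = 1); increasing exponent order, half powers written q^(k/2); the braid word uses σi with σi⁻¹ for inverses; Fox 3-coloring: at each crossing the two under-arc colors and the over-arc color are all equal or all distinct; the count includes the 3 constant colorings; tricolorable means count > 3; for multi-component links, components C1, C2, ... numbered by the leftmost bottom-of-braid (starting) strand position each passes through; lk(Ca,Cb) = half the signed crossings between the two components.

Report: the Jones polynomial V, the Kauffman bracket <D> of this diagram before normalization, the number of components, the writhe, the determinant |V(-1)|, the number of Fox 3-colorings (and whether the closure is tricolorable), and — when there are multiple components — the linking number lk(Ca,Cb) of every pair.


V(q) = q + q^3 - q^4
bracket: -A^-10 + A^-6 + A^2, w = +2
1 component, writhe +2, over 6 crossings
det 3, colorings 9 of 3^6 — tricolorable
observation: the word shrinks to σ2 σ2 σ1⁻¹ σ2 after cancelling


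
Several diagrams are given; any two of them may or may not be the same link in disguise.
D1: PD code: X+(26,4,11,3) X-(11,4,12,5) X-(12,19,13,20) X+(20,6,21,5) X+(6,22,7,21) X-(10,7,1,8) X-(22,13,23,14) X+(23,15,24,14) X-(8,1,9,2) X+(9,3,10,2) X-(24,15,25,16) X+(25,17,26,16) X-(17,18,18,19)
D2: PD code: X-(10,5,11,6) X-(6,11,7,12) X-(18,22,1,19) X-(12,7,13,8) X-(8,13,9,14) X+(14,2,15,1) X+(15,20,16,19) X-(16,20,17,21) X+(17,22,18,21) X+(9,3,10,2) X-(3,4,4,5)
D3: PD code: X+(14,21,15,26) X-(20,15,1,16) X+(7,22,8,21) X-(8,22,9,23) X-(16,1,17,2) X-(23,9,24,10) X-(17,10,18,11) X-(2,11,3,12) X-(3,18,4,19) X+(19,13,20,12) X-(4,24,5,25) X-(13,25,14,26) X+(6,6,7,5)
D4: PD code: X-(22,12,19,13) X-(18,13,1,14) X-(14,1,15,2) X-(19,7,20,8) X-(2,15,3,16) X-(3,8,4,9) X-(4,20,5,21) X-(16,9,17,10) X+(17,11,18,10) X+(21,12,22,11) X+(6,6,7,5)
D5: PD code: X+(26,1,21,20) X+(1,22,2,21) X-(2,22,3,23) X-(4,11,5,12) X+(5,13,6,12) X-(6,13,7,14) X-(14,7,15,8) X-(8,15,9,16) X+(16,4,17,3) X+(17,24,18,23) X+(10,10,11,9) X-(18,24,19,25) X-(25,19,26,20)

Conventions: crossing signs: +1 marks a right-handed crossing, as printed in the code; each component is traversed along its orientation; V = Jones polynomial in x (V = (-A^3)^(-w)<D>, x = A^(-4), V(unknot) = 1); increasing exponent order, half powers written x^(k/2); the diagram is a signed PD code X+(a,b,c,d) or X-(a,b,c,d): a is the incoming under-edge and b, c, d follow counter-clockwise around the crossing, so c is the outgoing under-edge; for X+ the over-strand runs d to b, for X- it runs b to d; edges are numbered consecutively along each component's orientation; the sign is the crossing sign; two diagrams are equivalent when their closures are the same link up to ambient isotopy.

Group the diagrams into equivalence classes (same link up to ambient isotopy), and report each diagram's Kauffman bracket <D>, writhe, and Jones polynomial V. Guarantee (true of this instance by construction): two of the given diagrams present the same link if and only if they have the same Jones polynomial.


classes: {D1} | {D2, D5} | {D3, D4}
V(D1) = -x^(1/2) - x^(5/2)  [13 crossings, <D> = A^-13 + A^-5, w = -1]
D2 (bracket A^-7 + A^-3 + A - A^9; 11 crossings at w = -3): V = x^(-9/2) - x^(-5/2) - x^(-3/2) - x^(-1/2)
V(D3) = x^(-13/2) - x^(-11/2) + x^(-9/2) - 2x^(-7/2) - x^(-3/2)  (w -5, c 13, <D> = A^-9 + 2A^-1 - A^3 + A^7 - A^11)
D4 (bracket A^-9 + 2A^-1 - A^3 + A^7 - A^11; 11 crossings at w = -5): V = x^(-13/2) - x^(-11/2) + x^(-9/2) - 2x^(-7/2) - x^(-3/2)
V(D5) = x^(-9/2) - x^(-5/2) - x^(-3/2) - x^(-1/2)  [13 crossings, <D> = A^-1 + A^3 + A^7 - A^15, w = -1]
insight: comparing 5 Jones polynomials yields 3 groups


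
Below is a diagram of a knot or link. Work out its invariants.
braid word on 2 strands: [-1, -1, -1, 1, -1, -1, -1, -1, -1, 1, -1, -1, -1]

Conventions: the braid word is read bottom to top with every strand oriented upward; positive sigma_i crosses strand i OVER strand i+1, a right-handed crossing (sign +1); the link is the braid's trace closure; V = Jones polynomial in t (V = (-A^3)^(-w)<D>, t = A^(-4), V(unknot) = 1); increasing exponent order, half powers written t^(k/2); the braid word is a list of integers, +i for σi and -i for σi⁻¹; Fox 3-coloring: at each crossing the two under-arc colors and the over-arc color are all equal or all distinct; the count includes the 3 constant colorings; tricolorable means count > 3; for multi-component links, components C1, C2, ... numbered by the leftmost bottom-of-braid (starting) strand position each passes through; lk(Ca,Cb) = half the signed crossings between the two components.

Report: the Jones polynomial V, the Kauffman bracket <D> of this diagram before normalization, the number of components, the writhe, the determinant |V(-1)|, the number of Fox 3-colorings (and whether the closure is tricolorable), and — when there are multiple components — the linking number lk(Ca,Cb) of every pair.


Jones polynomial: V(t) = -t^-13 + t^-12 - t^-11 + t^-10 - t^-9 + t^-8 - t^-7 + t^-6 + t^-4
<D> = -A^-11 - A^-3 + A - A^5 + A^9 - A^13 + A^17 - A^21 + A^25; writhe -9
components 1, writhe -9 (13 crossings)
3-colorings: 9 of 3^13, det 9 — tricolorable
note: |V(-1)| = 9: so tricolorable, since 3 divides 9


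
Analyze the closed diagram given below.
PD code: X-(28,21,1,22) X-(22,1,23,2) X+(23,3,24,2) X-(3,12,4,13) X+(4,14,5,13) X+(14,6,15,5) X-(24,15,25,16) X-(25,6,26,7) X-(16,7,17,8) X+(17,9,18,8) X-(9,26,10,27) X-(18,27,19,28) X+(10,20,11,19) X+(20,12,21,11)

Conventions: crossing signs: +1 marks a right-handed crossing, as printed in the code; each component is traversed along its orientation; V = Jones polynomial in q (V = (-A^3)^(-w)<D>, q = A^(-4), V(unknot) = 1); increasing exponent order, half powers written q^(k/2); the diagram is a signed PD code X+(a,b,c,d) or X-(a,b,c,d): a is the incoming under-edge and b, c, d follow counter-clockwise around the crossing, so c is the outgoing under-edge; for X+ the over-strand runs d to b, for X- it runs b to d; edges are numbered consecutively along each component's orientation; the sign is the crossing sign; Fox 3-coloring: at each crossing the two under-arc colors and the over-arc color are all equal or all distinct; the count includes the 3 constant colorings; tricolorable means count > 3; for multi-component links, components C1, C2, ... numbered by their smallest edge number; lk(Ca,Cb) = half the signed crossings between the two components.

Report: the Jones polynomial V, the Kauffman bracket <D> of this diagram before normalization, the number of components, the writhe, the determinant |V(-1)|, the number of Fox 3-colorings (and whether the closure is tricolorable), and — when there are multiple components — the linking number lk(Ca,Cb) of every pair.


V = -q^-5 + q^-4 - q^-3 + 2q^-2 - q^-1 + 2 - q
<D> = -A^-10 + 2A^-6 - A^-2 + 2A^2 - A^6 + A^10 - A^14 (w = -2)
1 component over 14 crossings, w = -2
9 Fox colorings among 3^14, |V(-1)| = 9: tricolorable
why: det 9 = |V(-1)|; divisible by 3, so tricolorable


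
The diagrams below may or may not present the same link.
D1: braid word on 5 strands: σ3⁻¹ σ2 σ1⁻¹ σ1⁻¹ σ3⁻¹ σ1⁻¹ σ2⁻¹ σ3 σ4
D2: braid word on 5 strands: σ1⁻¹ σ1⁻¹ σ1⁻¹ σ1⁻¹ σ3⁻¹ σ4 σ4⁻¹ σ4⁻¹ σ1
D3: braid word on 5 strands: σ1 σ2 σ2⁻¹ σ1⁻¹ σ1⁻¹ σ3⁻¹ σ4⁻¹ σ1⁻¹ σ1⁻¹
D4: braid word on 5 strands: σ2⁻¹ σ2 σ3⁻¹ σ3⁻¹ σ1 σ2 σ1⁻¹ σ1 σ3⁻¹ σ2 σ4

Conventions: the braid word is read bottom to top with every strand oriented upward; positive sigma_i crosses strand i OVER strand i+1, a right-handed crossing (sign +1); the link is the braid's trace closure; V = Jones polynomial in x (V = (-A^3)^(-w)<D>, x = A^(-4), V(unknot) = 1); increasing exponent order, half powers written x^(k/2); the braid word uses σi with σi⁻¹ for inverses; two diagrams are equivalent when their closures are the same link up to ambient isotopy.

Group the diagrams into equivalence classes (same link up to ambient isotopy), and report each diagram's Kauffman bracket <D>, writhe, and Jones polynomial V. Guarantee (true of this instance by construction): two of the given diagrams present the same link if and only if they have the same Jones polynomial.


equivalence classes: {D1, D2, D3} | {D4}
D1 (bracket A^-7 + A^-3 + A - A^9; 9 crossings at w = -3): V = x^(-9/2) - x^(-5/2) - x^(-3/2) - x^(-1/2)
V(D2) = x^(-9/2) - x^(-5/2) - x^(-3/2) - x^(-1/2)  [9 crossings, <D> = A^-13 + A^-9 + A^-5 - A^3, w = -5]
D3 (bracket A^-13 + A^-9 + A^-5 - A^3; 9 crossings at w = -5): V = x^(-9/2) - x^(-5/2) - x^(-3/2) - x^(-1/2)
D4 (bracket A^-3 - A + 2A^5 - A^9 + 2A^13 - A^17; 11 crossings at w = +1): V = x^(-7/2) - 2x^(-5/2) + x^(-3/2) - 2x^(-1/2) + x^(1/2) - x^(3/2)
observation: 2 values of V(x) split the 4 diagrams


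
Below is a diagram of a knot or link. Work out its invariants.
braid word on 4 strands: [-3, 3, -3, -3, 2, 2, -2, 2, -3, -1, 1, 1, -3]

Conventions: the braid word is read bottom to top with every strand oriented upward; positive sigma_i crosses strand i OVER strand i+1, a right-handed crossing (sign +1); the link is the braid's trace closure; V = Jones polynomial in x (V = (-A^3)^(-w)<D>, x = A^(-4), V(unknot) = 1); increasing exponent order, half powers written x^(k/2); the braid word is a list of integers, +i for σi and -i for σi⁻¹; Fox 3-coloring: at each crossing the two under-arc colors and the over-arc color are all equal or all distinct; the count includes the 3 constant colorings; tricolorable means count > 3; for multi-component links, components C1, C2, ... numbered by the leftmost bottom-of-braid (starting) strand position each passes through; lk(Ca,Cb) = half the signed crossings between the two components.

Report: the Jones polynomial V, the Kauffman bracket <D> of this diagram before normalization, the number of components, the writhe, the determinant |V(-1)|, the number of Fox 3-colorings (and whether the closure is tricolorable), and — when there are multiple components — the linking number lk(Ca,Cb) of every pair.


Jones polynomial: V(x) = x^-5 - x^-4 + 2x^-3 - x^-2 + 2x^-1 + x
<D> = -A^-7 - 2A + A^5 - 2A^9 + A^13 - A^17; writhe -1
components 3, writhe -1 (13 crossings)
linking number lk(C1,C2) = +1
lk(C1,C3): 0
lk(C2,C3) = -2
3-colorings: 3 of 3^13, det 8 — not tricolorable
note: span 6 respects span(V) <= c + mu - 1 = 15 for this 3-component diagram


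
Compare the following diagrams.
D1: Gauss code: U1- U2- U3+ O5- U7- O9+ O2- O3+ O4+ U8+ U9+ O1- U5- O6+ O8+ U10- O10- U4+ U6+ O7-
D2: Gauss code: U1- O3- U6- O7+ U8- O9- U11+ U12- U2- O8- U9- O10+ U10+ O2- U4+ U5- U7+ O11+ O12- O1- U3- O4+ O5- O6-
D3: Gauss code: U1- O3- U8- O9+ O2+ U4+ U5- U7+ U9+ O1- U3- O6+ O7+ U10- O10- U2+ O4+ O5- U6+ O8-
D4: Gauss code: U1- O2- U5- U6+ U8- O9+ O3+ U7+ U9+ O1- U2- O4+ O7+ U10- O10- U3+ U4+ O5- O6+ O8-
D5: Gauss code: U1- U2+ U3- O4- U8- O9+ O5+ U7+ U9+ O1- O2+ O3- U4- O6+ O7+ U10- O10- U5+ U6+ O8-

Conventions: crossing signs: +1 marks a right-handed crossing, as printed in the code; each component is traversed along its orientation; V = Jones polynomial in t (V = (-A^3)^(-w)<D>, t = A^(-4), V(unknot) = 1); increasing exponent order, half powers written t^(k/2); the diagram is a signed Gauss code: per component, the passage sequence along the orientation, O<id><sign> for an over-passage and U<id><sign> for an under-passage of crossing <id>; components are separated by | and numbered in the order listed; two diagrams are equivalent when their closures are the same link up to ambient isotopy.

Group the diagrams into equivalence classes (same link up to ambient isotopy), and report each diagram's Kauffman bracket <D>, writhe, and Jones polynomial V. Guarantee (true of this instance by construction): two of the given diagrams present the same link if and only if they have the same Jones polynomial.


equivalence classes: {D1, D3, D4, D5} | {D2}
D1 (bracket -A^-12 + 2A^-8 - 2A^-4 + 3 - 2A^4 + 2A^8 - A^12; 10 crossings at w = 0): V = -t^-3 + 2t^-2 - 2t^-1 + 3 - 2t + 2t^2 - t^3
D2 (bracket A^-4 + 2A^4 - 2A^8 + A^12 - 2A^16 + A^20; 12 crossings at w = -4): V = t^-8 - 2t^-7 + t^-6 - 2t^-5 + 2t^-4 + t^-2
V(D3) = -t^-3 + 2t^-2 - 2t^-1 + 3 - 2t + 2t^2 - t^3  (w 0, c 10, <D> = -A^-12 + 2A^-8 - 2A^-4 + 3 - 2A^4 + 2A^8 - A^12)
D4 (bracket -A^-12 + 2A^-8 - 2A^-4 + 3 - 2A^4 + 2A^8 - A^12; 10 crossings at w = 0): V = -t^-3 + 2t^-2 - 2t^-1 + 3 - 2t + 2t^2 - t^3
D5 (bracket -A^-12 + 2A^-8 - 2A^-4 + 3 - 2A^4 + 2A^8 - A^12; 10 crossings at w = 0): V = -t^-3 + 2t^-2 - 2t^-1 + 3 - 2t + 2t^2 - t^3
key observation: V(t) takes 2 values over 5 diagrams, fixing the grouping


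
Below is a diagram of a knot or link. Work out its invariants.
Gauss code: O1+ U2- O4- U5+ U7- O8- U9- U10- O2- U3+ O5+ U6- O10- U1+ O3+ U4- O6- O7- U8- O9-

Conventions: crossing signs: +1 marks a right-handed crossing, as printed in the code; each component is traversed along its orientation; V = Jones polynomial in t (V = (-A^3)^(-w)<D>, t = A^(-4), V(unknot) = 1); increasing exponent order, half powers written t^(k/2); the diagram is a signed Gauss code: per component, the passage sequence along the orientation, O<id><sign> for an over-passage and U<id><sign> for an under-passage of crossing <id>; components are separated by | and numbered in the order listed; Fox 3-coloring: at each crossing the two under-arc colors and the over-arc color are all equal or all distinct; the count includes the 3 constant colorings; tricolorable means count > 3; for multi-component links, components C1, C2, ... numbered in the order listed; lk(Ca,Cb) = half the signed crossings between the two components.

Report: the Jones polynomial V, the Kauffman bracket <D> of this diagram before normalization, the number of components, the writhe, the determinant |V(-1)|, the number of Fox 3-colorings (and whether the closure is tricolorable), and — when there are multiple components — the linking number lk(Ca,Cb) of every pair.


V(t) = -t^-8 + 3t^-7 - 5t^-6 + 6t^-5 - 7t^-4 + 7t^-3 - 5t^-2 + 4t^-1 - 1
bracket: -A^-12 + 4A^-8 - 5A^-4 + 7 - 7A^4 + 6A^8 - 5A^12 + 3A^16 - A^20, w = -4
1 component, writhe -4, over 10 crossings
det 39, colorings 9 of 3^10 — tricolorable
observation: the span of V is 8, forcing >= 8 crossings in any diagram


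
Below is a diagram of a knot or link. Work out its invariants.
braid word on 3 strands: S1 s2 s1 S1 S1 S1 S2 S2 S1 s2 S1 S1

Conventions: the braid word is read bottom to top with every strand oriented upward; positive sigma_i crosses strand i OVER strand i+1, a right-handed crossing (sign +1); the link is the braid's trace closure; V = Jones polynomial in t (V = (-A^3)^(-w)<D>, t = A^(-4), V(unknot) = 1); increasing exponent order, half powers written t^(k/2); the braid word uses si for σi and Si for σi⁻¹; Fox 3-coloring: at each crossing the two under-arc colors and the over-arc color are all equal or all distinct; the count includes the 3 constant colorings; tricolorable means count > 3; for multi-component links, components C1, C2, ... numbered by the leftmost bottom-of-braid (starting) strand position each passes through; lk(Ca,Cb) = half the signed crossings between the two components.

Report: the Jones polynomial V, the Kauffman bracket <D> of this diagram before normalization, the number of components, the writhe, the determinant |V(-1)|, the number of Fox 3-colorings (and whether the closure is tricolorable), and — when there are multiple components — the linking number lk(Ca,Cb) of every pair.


V(t) = t^-10 - 2t^-9 + 3t^-8 - 5t^-7 + 5t^-6 - 5t^-5 + 4t^-4 - 2t^-3 + 2t^-2
bracket: 2A^-10 - 2A^-6 + 4A^-2 - 5A^2 + 5A^6 - 5A^10 + 3A^14 - 2A^18 + A^22, w = -6
1 component, writhe -6, over 12 crossings
det 29, colorings 3 of 3^12 — not tricolorable
observation: V spans 8 powers of t: at least 8 crossings in any diagram


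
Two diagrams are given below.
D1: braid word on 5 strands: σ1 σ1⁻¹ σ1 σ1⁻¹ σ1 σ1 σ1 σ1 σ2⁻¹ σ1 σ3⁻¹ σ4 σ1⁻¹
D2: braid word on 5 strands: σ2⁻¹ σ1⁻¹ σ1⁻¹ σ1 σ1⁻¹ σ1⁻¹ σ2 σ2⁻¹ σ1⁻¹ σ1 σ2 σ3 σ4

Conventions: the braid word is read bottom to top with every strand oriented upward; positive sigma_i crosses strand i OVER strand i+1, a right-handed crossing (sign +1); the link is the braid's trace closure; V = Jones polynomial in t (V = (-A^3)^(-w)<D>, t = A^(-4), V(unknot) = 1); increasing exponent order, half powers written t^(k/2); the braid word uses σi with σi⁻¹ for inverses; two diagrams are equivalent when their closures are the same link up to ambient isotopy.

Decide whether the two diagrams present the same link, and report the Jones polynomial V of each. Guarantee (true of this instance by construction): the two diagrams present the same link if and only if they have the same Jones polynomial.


same link: no
V(D1) = -t^(3/2) - t^(7/2) + t^(9/2) - t^(11/2)  [13 crossings, <D> = A^-13 - A^-9 + A^-5 + A^3, w = +3]
D2 (bracket A^-1 + A^3 + A^7 - A^15; 13 crossings at w = -1): V = t^(-9/2) - t^(-5/2) - t^(-3/2) - t^(-1/2)
note: 2 values of V(t) split the 2 diagrams


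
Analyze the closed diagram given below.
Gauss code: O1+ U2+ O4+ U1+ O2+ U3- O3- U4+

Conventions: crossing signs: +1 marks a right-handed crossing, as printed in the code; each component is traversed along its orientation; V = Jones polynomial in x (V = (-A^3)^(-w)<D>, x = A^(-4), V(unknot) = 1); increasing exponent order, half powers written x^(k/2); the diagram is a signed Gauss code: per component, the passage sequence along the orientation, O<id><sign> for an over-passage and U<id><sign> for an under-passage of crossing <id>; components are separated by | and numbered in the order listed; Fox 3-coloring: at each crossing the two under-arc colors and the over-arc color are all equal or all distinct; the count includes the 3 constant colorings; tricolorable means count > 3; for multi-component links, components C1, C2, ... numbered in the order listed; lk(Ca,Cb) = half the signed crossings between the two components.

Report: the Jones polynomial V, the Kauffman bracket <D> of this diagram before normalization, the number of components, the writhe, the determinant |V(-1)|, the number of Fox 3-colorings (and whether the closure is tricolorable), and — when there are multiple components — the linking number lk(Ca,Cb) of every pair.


V = x + x^3 - x^4
<D> = -A^-10 + A^-6 + A^2 (w = +2)
1 component over 4 crossings, w = +2
9 Fox colorings among 3^4, |V(-1)| = 3: tricolorable
why: |V(-1)| = 3: so tricolorable, since 3 divides 3


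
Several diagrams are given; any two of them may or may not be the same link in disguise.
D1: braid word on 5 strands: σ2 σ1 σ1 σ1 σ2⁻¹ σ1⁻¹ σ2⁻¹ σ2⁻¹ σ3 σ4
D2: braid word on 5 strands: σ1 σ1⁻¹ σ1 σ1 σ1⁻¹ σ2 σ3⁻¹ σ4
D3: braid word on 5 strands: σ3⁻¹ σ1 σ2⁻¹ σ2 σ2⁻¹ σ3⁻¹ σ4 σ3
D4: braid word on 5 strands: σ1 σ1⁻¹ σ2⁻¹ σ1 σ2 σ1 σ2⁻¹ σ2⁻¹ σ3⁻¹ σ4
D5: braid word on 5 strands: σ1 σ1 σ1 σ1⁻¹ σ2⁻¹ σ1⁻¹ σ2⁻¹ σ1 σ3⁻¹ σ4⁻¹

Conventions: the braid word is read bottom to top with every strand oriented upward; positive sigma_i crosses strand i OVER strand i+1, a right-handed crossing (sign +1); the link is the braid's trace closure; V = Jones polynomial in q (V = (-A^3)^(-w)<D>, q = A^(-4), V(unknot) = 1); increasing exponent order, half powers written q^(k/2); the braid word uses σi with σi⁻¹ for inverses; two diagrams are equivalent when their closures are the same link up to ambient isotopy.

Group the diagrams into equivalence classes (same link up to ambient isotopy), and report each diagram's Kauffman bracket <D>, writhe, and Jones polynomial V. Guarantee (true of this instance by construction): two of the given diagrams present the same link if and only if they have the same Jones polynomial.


equivalence classes: {D1, D2, D3, D4, D5}
D1 (bracket A^6; 10 crossings at w = +2): V = 1
D2 (bracket A^6; 8 crossings at w = +2): V = 1
V(D3) = 1  (w 0, c 8, <D> = 1)
V(D4) = 1  (w 0, c 10, <D> = 1)
V(D5) = 1  [10 crossings, <D> = A^-6, w = -2]
observation: one V(q) for all 5 diagrams — one class (guaranteed)


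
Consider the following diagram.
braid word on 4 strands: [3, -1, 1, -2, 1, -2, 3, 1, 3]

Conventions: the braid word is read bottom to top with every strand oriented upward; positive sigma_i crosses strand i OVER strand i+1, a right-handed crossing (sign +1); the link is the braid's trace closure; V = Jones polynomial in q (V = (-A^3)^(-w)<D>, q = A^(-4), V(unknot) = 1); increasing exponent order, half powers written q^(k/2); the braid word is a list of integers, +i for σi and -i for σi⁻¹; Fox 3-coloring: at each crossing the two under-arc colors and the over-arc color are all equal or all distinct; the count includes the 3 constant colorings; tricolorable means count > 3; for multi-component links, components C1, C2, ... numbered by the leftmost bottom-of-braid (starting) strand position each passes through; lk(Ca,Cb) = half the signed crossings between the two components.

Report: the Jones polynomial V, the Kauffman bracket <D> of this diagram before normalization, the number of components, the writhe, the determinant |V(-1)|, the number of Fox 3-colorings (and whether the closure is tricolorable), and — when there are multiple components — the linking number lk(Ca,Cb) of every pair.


V(q) = q^-1 - 1 + 2q - 3q^2 + 3q^3 - 2q^4 + 2q^5 - q^6
bracket: A^-15 - 2A^-11 + 2A^-7 - 3A^-3 + 3A - 2A^5 + A^9 - A^13, w = +3
1 component, writhe +3, over 9 crossings
det 15, colorings 9 of 3^9 — tricolorable
observation: w = +3 shifts under R1 moves; the (-A^3)^(-3) factor cancels that in V


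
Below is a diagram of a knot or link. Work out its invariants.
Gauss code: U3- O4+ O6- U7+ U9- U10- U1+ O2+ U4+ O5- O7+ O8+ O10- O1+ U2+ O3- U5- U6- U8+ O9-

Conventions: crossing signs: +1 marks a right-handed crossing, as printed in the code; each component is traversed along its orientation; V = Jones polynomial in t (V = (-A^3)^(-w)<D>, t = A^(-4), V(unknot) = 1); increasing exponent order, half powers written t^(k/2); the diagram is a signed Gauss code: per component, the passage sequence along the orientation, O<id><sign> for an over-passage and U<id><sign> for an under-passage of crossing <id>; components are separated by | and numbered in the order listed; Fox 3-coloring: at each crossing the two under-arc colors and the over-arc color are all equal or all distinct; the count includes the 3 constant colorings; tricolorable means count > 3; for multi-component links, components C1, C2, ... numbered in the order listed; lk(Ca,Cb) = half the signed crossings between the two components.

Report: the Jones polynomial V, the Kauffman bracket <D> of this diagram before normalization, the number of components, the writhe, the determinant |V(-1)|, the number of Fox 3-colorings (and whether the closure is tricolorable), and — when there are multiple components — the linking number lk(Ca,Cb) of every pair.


V = -t^-3 + 2t^-2 - 2t^-1 + 3 - 2t + 2t^2 - t^3
<D> = -A^-12 + 2A^-8 - 2A^-4 + 3 - 2A^4 + 2A^8 - A^12 (w = 0)
1 component over 10 crossings, w = 0
3 Fox colorings among 3^10, |V(-1)| = 13: not tricolorable
why: V is palindromic (span 6, det 13): t -> 1/t fixes it; necessary, not sufficient, for amphichirality


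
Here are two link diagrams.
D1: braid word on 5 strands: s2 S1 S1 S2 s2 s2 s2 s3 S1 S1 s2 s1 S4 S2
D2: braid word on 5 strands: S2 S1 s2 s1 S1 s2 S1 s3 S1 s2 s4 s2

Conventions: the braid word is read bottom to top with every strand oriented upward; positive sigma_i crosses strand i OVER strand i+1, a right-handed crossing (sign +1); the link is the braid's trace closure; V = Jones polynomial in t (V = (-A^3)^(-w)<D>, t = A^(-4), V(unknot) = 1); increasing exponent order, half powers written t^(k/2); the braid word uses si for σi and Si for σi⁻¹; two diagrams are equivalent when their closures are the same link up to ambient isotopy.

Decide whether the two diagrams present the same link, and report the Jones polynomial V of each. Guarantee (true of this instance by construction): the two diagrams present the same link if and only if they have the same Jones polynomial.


equivalent: yes
V(D1) = -t^-3 + 2t^-2 - 2t^-1 + 3 - 2t + 2t^2 - t^3  (w 0, c 14, <D> = -A^-12 + 2A^-8 - 2A^-4 + 3 - 2A^4 + 2A^8 - A^12)
V(D2) = -t^-3 + 2t^-2 - 2t^-1 + 3 - 2t + 2t^2 - t^3  (w +2, c 12, <D> = -A^-6 + 2A^-2 - 2A^2 + 3A^6 - 2A^10 + 2A^14 - A^18)
why: all 2 diagrams share one V(t), hence one class


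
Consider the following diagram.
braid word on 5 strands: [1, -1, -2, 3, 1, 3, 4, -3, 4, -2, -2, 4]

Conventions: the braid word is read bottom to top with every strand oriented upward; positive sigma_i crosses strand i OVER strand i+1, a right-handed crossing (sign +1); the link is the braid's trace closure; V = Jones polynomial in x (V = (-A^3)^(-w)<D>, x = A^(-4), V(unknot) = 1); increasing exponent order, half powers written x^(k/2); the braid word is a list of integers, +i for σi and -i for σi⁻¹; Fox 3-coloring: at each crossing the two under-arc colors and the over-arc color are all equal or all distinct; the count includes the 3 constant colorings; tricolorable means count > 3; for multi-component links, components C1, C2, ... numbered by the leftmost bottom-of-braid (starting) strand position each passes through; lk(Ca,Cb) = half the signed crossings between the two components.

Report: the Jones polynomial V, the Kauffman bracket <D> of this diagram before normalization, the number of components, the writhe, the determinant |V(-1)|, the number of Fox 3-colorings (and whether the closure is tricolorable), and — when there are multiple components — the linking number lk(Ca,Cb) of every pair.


Jones polynomial: V(x) = -x^-3 + 2x^-2 - 3x^-1 + 4 - 3x + 4x^2 - 2x^3 + x^4 - x^5
<D> = -A^-14 + A^-10 - 2A^-6 + 4A^-2 - 3A^2 + 4A^6 - 3A^10 + 2A^14 - A^18; writhe +2
components 1, writhe +2 (12 crossings)
3-colorings: 9 of 3^12, det 21 — tricolorable
note: free reduction leaves σ2⁻¹ σ3 σ1 σ3 σ4 σ3⁻¹ σ4 σ2⁻¹ σ2⁻¹ σ4 of the original 12 letters


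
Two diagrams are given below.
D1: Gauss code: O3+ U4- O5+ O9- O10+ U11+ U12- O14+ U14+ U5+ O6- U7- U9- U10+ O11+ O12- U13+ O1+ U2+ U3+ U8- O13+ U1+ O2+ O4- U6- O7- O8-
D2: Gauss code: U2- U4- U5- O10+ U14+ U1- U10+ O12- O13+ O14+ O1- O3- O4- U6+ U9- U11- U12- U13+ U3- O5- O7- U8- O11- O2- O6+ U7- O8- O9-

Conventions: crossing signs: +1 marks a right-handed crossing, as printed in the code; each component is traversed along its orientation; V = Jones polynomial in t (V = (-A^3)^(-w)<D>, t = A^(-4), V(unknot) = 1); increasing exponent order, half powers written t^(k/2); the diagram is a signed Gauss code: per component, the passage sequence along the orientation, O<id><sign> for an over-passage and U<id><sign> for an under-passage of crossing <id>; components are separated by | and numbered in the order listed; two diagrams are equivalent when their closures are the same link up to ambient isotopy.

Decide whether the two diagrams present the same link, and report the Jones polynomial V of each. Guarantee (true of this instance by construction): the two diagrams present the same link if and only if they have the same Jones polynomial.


equivalent: no
D1 (bracket -A^-6 + A^-2 - A^2 + 3A^6 - A^10 + A^14 - A^18; 14 crossings at w = +2): V = -t^-3 + t^-2 - t^-1 + 3 - t + t^2 - t^3
D2 (bracket A^-10 + 2A^-2 - 2A^2 + A^6 - 2A^10 + A^14; 14 crossings at w = -6): V = t^-8 - 2t^-7 + t^-6 - 2t^-5 + 2t^-4 + t^-2
key observation: 2 values of V(t) split the 2 diagrams


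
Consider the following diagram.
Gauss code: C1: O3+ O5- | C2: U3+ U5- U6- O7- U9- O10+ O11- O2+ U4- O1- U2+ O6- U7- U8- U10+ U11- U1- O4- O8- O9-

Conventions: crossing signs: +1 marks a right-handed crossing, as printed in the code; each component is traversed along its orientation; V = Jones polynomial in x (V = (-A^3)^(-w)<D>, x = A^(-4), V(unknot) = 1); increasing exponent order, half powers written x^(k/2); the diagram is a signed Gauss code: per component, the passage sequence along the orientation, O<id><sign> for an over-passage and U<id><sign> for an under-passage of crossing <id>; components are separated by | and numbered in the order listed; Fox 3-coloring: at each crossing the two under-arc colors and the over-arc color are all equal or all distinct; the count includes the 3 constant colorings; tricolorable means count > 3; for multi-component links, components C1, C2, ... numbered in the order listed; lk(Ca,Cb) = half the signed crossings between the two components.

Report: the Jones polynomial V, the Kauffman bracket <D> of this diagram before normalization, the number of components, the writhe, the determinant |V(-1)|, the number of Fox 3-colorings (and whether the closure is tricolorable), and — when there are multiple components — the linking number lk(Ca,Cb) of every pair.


Jones polynomial: V(x) = x^(-13/2) - x^(-7/2) - x^(-5/2) - x^(-1/2)
<D> = A^-13 + A^-5 + A^-1 - A^11; writhe -5
components 2, writhe -5 (11 crossings)
linking number lk(C1,C2) = 0
3-colorings: 9 of 3^12, det 0 — tricolorable
note: the span of V is 6, within the link bound 11 + 2 - 1


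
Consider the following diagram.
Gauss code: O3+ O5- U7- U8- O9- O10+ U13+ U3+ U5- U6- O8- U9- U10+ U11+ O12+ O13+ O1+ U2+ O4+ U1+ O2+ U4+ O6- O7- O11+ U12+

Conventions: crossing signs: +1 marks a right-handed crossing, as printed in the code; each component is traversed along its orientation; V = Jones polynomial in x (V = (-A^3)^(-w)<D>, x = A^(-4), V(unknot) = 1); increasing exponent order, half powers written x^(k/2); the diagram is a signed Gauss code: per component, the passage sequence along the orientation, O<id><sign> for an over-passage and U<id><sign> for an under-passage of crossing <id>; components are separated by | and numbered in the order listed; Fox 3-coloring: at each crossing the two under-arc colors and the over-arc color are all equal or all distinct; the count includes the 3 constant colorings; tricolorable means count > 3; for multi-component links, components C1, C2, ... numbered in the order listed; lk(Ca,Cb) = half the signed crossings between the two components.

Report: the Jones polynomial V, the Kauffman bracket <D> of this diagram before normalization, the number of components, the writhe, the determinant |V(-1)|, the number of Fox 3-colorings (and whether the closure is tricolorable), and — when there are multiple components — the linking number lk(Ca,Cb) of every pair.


V(x) = x + x^3 - x^4
bracket: A^-7 - A^-3 - A^5, w = +3
1 component, writhe +3, over 13 crossings
det 3, colorings 9 of 3^13 — tricolorable
observation: w = +3 shifts under R1 moves; the (-A^3)^(-3) factor cancels that in V
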